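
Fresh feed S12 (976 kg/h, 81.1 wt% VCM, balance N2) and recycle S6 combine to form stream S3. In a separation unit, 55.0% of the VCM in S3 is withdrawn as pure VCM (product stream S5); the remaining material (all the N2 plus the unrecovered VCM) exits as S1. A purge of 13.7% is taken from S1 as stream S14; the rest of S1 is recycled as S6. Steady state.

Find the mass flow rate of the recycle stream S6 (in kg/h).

1665 kg/h

N2 enters only via S12 and leaves only via the purge: 976×0.189 = 0.137×(N2 in S1), and the separation unit passes all N2, so N2 in S3 = N2 in S1 = 1346.5 kg/h.
VCM in S3: m_A = 976×0.811 + (1−0.137)·(1−0.550)·m_A, so m_A = 791.54/0.6117 = 1294.1 kg/h.
S1 = (1−0.550)×1294.1 + 1346.5 = 1928.8 kg/h.
Recycle S6 = (1−0.137)×1928.8 = 1664.6 kg/h.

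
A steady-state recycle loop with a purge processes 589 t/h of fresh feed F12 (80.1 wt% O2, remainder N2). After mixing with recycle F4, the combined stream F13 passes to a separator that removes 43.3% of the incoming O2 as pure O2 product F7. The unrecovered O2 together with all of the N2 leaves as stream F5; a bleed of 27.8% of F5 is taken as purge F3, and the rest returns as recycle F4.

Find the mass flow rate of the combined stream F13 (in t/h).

N2 enters only via F12 and leaves only via the purge: 589×0.199 = 0.278×(N2 in F5), and the separator passes all N2, so N2 in F13 = N2 in F5 = 421.62 t/h.
O2 in F13: m_A = 589×0.801 + (1−0.278)·(1−0.433)·m_A, so m_A = 471.79/0.5906 = 798.79 t/h.
F13 = 798.79 + 421.62 = 1220.4 t/h.

1220 t/h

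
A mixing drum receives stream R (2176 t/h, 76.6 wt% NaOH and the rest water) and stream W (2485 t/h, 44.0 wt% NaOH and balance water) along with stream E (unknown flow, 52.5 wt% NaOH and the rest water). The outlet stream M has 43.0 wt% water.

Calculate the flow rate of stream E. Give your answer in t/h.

2299 t/h

Let E be the unknown flow. Total out = 4661 + E.
water balance: 1900.8 + 0.475·E = 0.430·(4661 + E)
(0.475 − 0.430)·E = 0.430×4661 − 1900.8 = 103.45
E = 103.45 / 0.045 = 2298.8 t/h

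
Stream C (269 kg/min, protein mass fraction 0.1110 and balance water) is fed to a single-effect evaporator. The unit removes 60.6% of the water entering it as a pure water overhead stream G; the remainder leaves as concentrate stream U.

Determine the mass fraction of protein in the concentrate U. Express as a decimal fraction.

protein is not removed: 269×0.111 = 29.859 kg/min of protein enters U.
water entering = 269×0.889 = 239.14 kg/min; overhead removed = 0.606×239.14 = 144.92 kg/min.
Concentrate = 269 − 144.92 = 124.08 kg/min.
Mass fraction = 29.859/124.08 = 0.2406.

0.2406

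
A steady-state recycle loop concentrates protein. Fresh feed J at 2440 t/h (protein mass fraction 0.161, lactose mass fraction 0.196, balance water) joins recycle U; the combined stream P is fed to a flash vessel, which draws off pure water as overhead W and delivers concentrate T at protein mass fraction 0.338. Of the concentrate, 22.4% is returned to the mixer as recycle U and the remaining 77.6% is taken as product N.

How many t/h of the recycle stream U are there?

335.5 t/h

Overall protein balance (none leaves overhead): protein in fresh feed = protein in product, i.e. 2440×0.161 = (1−0.224)·T·0.338.
T = 392.84/(0.338×0.776) = 1497.7 t/h.
Recycle U = 0.224×1497.7 = 335.49 t/h.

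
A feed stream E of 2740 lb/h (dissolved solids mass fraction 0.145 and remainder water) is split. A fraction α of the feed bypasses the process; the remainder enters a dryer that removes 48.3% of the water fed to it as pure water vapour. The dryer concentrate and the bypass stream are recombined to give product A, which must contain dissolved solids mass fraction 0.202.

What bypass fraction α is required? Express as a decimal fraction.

All 2740×0.145 = 397.3 lb/h of dissolved solids reaches A, so A = 397.3/0.202 = 1966.8 lb/h and vapour = 773.17 lb/h.
The evaporator receives (1−α)·2740 of feed at 0.855 water and removes 0.483 of that water:
0.483×0.855×(1−α)×2740 = 773.17
(1−α) = 773.17/1131.5 = 0.6833;  α = 0.3167.

0.317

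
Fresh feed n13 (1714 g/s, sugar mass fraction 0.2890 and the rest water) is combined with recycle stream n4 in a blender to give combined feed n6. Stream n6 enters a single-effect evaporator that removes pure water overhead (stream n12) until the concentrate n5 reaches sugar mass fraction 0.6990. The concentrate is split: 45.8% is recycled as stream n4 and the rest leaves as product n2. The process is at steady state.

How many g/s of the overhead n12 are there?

Overall sugar balance (none leaves overhead): sugar in fresh feed = sugar in product, i.e. 1714×0.289 = (1−0.458)·n5·0.699.
n5 = 495.35/(0.699×0.542) = 1307.5 g/s.
Recycle n4 = 0.458×1307.5 = 598.82 g/s.
Combined feed n6 = 1714 + 598.82 = 2312.8 g/s.
Overhead n12 = n6 − n5 = 2312.8 − 1307.5 = 1005.4 g/s.

1005 g/s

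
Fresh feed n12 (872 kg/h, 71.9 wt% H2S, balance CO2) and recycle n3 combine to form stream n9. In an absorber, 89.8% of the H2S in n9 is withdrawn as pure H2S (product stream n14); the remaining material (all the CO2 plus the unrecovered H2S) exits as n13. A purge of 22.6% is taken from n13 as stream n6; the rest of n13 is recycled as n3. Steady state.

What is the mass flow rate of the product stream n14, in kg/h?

611.3 kg/h

H2S in n9: m_A = 872×0.719 + (1−0.226)·(1−0.898)·m_A, so m_A = 626.97/0.9211 = 680.71 kg/h.
Product n14 = 0.898×680.71 = 611.28 kg/h.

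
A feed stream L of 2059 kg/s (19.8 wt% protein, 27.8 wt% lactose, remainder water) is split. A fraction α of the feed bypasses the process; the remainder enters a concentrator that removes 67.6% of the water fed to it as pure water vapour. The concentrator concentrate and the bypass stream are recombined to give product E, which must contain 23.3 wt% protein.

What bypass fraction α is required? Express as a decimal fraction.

All 2059×0.198 = 407.68 kg/s of protein reaches E, so E = 407.68/0.233 = 1749.7 kg/s and vapour = 309.29 kg/s.
The evaporator receives (1−α)·2059 of feed at 0.524 water and removes 0.676 of that water:
0.676×0.524×(1−α)×2059 = 309.29
(1−α) = 309.29/729.35 = 0.4241;  α = 0.5759.

0.576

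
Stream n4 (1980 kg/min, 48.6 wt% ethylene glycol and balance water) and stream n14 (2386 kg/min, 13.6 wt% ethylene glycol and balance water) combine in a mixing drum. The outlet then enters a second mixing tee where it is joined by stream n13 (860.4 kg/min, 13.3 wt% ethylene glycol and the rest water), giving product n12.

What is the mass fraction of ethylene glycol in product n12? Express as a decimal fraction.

0.268

Overall, product flow = 5226.4 kg/min.
ethylene glycol in = 1980×0.486 + 2386×0.136 + 860.4×0.133 = 1401.2 kg/min.
ethylene glycol fraction in n12 = 0.268.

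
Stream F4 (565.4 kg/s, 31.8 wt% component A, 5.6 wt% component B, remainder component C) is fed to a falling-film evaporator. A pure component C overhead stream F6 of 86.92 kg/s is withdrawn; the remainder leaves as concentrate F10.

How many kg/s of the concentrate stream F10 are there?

Concentrate = 565.4 − 86.92 = 478.48 kg/s.

478.5 kg/s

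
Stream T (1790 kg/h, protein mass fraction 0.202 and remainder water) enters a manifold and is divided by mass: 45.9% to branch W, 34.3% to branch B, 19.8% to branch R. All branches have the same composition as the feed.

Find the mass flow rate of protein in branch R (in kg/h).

Branch R total = 0.198×1790 = 354.42 kg/h.
protein in R = 0.202×354.42 = 71.593 kg/h.

71.59 kg/h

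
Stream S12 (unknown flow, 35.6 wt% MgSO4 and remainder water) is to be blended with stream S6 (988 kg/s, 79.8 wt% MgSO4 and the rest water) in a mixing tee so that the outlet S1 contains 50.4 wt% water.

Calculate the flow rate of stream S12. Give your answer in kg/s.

2131 kg/s

Let S12 be the unknown flow. Total out = 988 + S12.
water balance: 199.58 + 0.644·S12 = 0.504·(988 + S12)
(0.644 − 0.504)·S12 = 0.504×988 − 199.58 = 298.38
S12 = 298.38 / 0.140 = 2131.3 kg/s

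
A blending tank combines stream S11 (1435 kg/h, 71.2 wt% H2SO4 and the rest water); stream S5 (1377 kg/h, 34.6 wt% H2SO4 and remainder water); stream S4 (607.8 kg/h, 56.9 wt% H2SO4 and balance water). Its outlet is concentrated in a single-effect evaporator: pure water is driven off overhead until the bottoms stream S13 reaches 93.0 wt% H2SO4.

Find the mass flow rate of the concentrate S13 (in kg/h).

1983 kg/h

H2SO4 entering = 1435×0.712 + 1377×0.346 + 607.8×0.569 = 1844 kg/h.
All H2SO4 reports to S13, so S13 = 1844/0.930 = 1982.8 kg/h.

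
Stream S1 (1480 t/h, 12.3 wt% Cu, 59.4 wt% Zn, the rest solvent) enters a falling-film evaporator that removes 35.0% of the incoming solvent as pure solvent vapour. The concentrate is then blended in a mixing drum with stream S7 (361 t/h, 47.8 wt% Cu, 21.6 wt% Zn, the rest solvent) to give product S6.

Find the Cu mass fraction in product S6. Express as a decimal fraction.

Vapour removed = 0.350×0.283×1480 = 146.59 t/h; concentrate = 1333.4 t/h.
Cu reaching the mixer = 182.04 (from concentrate) + 361×0.478 = 354.6 t/h.
Product flow = 1333.4 + 361 = 1694.4 t/h; Cu fraction = 0.209.

0.209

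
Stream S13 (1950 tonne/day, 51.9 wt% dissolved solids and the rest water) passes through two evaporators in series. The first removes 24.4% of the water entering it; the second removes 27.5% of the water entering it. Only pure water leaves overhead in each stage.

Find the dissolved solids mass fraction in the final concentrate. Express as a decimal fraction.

0.663

water in feed = 1950×0.481 = 937.95 tonne/day.
After stage 1: water left = (1−0.244)×937.95 = 709.09; stream total = 1721.1 tonne/day.
After stage 2: water left = (1−0.275)×709.09 = 514.09; final concentrate = 1526.1 tonne/day.
dissolved solids fraction = 1012.1/1526.1 = 0.663.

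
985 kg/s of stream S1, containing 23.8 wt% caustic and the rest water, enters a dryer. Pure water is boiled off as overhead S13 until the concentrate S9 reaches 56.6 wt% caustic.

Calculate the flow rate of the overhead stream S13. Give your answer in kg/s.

caustic is conserved: 985×0.238 = 234.43 kg/s all reports to the concentrate.
Concentrate = 234.43/(target fraction) = 414.19 kg/s.
Overhead = 985 − 414.19 = 570.81 kg/s.

570.8 kg/s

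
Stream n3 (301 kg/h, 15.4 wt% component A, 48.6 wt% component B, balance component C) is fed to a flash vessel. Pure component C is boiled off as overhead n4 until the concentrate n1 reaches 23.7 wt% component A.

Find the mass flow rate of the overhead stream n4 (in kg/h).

component A is conserved: 301×0.154 = 46.354 kg/h all reports to the concentrate.
Concentrate = 46.354/(target fraction) = 195.59 kg/h.
Overhead = 301 − 195.59 = 105.41 kg/h.

105.4 kg/h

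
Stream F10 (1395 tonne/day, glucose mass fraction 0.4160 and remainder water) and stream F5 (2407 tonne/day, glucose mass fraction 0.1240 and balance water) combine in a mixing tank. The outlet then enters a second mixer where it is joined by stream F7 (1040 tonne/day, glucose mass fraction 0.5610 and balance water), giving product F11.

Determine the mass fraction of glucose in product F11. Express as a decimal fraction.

0.3020

Overall, product flow = 4842 tonne/day.
glucose in = 1395×0.416 + 2407×0.124 + 1040×0.561 = 1462.2 tonne/day.
glucose fraction in F11 = 0.3020.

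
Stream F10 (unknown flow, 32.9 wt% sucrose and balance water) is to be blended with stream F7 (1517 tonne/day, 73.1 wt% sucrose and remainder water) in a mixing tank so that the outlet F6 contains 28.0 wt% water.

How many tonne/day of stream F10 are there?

42.68 tonne/day

Let F10 be the unknown flow. Total out = 1517 + F10.
water balance: 408.07 + 0.671·F10 = 0.280·(1517 + F10)
(0.671 − 0.280)·F10 = 0.280×1517 − 408.07 = 16.687
F10 = 16.687 / 0.391 = 42.678 tonne/day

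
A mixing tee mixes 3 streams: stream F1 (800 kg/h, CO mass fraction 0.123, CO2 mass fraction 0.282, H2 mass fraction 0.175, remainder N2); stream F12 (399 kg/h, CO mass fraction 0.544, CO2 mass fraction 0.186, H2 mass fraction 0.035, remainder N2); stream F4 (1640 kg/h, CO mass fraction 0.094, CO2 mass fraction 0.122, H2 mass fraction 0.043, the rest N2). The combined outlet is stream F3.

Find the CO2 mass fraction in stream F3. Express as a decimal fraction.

0.176

Total flow out = 800 + 399 + 1640 = 2839 kg/h.
CO2 in = 800×0.282 + 399×0.186 + 1640×0.122 = 499.89 kg/h.
CO2 mass fraction in F3 = 499.89/2839 = 0.176.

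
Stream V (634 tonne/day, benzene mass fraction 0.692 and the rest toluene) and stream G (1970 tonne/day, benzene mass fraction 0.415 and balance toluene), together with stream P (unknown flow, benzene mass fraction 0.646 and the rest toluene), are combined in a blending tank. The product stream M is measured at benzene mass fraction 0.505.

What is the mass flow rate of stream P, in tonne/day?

416.6 tonne/day

Let P be the unknown flow. Total out = 2604 + P.
benzene balance: 1256.3 + 0.646·P = 0.505·(2604 + P)
(0.646 − 0.505)·P = 0.505×2604 − 1256.3 = 58.742
P = 58.742 / 0.141 = 416.61 tonne/day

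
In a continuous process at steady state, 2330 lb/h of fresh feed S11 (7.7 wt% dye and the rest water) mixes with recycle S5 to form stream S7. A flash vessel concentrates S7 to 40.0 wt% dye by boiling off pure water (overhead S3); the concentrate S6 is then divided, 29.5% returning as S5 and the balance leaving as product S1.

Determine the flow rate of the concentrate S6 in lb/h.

Overall dye balance (none leaves overhead): dye in fresh feed = dye in product, i.e. 2330×0.077 = (1−0.295)·S6·0.400.
S6 = 179.41/(0.400×0.705) = 636.21 lb/h.

636.2 lb/h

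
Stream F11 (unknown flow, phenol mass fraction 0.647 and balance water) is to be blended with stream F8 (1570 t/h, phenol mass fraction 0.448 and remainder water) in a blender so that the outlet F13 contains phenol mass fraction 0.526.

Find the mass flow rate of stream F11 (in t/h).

1012 t/h

Let F11 be the unknown flow. Total out = 1570 + F11.
phenol balance: 703.36 + 0.647·F11 = 0.526·(1570 + F11)
(0.647 − 0.526)·F11 = 0.526×1570 − 703.36 = 122.46
F11 = 122.46 / 0.121 = 1012.1 t/h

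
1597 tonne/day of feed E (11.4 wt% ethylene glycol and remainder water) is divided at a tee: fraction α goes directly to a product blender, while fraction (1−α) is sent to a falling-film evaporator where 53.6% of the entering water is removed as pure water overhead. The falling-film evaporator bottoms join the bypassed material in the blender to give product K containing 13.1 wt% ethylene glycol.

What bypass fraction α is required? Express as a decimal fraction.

All 1597×0.114 = 182.06 tonne/day of ethylene glycol reaches K, so K = 182.06/0.131 = 1389.8 tonne/day and vapour = 207.24 tonne/day.
The evaporator receives (1−α)·1597 of feed at 0.886 water and removes 0.536 of that water:
0.536×0.886×(1−α)×1597 = 207.24
(1−α) = 207.24/758.41 = 0.2733;  α = 0.7267.

0.727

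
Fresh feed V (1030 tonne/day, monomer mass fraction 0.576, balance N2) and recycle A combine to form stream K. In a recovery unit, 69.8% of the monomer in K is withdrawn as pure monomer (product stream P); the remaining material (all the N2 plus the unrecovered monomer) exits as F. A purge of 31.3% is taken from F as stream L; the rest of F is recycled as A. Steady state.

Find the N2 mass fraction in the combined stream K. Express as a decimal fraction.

0.651

N2 enters only via V and leaves only via the purge: 1030×0.424 = 0.313×(N2 in F), and the recovery unit passes all N2, so N2 in K = N2 in F = 1395.3 tonne/day.
monomer in K: m_A = 1030×0.576 + (1−0.313)·(1−0.698)·m_A, so m_A = 593.28/0.7925 = 748.59 tonne/day.
K = 748.59 + 1395.3 = 2143.9 tonne/day.
N2 fraction in K = 1395.3/2143.9 = 0.651.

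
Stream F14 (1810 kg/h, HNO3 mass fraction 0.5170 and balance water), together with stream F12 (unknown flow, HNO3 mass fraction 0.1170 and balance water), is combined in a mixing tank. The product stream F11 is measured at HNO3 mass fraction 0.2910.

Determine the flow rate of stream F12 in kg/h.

Let F12 be the unknown flow. Total out = 1810 + F12.
HNO3 balance: 935.77 + 0.117·F12 = 0.291·(1810 + F12)
(0.117 − 0.291)·F12 = 0.291×1810 − 935.77 = -409.06
F12 = -409.06 / -0.174 = 2350.9 kg/h

2351 kg/h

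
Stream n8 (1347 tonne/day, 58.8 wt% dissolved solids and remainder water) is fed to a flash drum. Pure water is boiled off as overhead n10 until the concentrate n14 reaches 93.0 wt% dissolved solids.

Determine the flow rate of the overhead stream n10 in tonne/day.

dissolved solids is conserved: 1347×0.588 = 792.04 tonne/day all reports to the concentrate.
Concentrate = 792.04/(target fraction) = 851.65 tonne/day.
Overhead = 1347 − 851.65 = 495.35 tonne/day.

495.3 tonne/day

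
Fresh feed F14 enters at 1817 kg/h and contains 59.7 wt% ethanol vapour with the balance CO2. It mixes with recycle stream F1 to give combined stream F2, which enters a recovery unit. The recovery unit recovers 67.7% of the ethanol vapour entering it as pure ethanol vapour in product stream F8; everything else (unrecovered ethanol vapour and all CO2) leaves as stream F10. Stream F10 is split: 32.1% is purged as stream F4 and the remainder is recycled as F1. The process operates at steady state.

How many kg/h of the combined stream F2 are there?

CO2 enters only via F14 and leaves only via the purge: 1817×0.403 = 0.321×(CO2 in F10), and the recovery unit passes all CO2, so CO2 in F2 = CO2 in F10 = 2281.2 kg/h.
ethanol vapour in F2: m_A = 1817×0.597 + (1−0.321)·(1−0.677)·m_A, so m_A = 1084.7/0.7807 = 1389.5 kg/h.
F2 = 1389.5 + 2281.2 = 3670.6 kg/h.

3671 kg/h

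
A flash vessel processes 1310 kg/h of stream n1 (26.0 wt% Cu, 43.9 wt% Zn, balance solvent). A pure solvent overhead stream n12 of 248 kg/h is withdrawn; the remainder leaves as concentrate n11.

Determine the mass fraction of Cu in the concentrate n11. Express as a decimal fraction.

Cu is not removed: 1310×0.260 = 340.6 kg/h of Cu enters n11.
Concentrate = 1310 − 248 = 1062 kg/h.
Mass fraction = 340.6/1062 = 0.321.

0.321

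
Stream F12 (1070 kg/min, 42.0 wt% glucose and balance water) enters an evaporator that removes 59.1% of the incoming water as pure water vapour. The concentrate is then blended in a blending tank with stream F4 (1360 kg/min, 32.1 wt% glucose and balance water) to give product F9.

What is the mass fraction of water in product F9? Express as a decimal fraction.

0.571

Vapour removed = 0.591×0.580×1070 = 366.77 kg/min; concentrate = 703.23 kg/min.
water reaching the mixer = 253.83 (from concentrate) + 1360×0.679 = 1177.3 kg/min.
Product flow = 703.23 + 1360 = 2063.2 kg/min; water fraction = 0.571.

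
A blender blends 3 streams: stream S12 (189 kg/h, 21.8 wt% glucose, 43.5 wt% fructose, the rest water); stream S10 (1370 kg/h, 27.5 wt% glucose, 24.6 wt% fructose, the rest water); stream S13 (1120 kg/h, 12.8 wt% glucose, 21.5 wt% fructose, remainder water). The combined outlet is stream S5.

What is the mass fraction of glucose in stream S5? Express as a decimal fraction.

Total flow out = 189 + 1370 + 1120 = 2679 kg/h.
glucose in = 189×0.218 + 1370×0.275 + 1120×0.128 = 561.31 kg/h.
glucose mass fraction in S5 = 561.31/2679 = 0.2095.

0.2095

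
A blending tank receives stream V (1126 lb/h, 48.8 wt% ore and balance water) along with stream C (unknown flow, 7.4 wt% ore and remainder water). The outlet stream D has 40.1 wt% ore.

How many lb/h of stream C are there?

299.6 lb/h

Let C be the unknown flow. Total out = 1126 + C.
ore balance: 549.49 + 0.074·C = 0.401·(1126 + C)
(0.074 − 0.401)·C = 0.401×1126 − 549.49 = -97.962
C = -97.962 / -0.327 = 299.58 lb/h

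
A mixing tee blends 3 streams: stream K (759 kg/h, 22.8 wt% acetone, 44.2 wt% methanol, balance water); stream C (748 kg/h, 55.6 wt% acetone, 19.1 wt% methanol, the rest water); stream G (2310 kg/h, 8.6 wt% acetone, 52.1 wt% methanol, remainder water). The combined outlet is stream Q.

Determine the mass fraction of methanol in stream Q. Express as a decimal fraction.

Total flow out = 759 + 748 + 2310 = 3817 kg/h.
methanol in = 759×0.442 + 748×0.191 + 2310×0.521 = 1681.9 kg/h.
methanol mass fraction in Q = 1681.9/3817 = 0.4406.

0.4406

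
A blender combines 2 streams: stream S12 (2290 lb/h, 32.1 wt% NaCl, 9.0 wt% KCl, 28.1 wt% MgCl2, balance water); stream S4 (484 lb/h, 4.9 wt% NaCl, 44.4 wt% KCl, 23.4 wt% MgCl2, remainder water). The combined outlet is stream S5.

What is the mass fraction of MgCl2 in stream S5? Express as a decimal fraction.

0.2728

Total flow out = 2290 + 484 = 2774 lb/h.
MgCl2 in = 2290×0.281 + 484×0.234 = 756.75 lb/h.
MgCl2 mass fraction in S5 = 756.75/2774 = 0.2728.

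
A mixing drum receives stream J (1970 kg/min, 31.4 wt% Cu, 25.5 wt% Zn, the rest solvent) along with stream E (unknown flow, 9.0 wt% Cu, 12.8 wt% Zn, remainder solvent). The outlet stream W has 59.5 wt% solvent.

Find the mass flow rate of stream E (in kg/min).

Let E be the unknown flow. Total out = 1970 + E.
solvent balance: 849.07 + 0.782·E = 0.595·(1970 + E)
(0.782 − 0.595)·E = 0.595×1970 − 849.07 = 323.08
E = 323.08 / 0.187 = 1727.7 kg/min

1728 kg/min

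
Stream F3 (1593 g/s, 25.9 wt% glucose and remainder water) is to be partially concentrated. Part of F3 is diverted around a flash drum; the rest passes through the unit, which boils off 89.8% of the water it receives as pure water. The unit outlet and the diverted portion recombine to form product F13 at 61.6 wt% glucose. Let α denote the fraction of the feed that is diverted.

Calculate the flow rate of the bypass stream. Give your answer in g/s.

All 1593×0.259 = 412.59 g/s of glucose reaches F13, so F13 = 412.59/0.616 = 669.78 g/s and vapour = 923.22 g/s.
The evaporator receives (1−α)·1593 of feed at 0.741 water and removes 0.898 of that water:
0.898×0.741×(1−α)×1593 = 923.22
(1−α) = 923.22/1060 = 0.8709;  α = 0.1291.
Bypass flow = 0.1291×1593 = 205.58 g/s.

205.6 g/s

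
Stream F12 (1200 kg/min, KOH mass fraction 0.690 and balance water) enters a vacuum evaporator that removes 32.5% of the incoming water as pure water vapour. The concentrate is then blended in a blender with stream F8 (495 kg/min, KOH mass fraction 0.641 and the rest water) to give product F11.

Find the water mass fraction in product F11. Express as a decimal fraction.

0.272

Vapour removed = 0.325×0.310×1200 = 120.9 kg/min; concentrate = 1079.1 kg/min.
water reaching the mixer = 251.1 (from concentrate) + 495×0.359 = 428.8 kg/min.
Product flow = 1079.1 + 495 = 1574.1 kg/min; water fraction = 0.272.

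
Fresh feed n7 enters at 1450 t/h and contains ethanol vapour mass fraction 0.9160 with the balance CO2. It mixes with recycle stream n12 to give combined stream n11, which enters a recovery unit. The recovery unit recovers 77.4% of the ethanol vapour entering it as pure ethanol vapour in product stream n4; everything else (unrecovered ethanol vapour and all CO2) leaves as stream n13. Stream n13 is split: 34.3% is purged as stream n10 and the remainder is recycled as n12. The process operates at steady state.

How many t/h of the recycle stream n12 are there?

CO2 enters only via n7 and leaves only via the purge: 1450×0.084 = 0.343×(CO2 in n13), and the recovery unit passes all CO2, so CO2 in n11 = CO2 in n13 = 355.1 t/h.
ethanol vapour in n11: m_A = 1450×0.916 + (1−0.343)·(1−0.774)·m_A, so m_A = 1328.2/0.8515 = 1559.8 t/h.
n13 = (1−0.774)×1559.8 + 355.1 = 707.62 t/h.
Recycle n12 = (1−0.343)×707.62 = 464.9 t/h.

464.9 t/h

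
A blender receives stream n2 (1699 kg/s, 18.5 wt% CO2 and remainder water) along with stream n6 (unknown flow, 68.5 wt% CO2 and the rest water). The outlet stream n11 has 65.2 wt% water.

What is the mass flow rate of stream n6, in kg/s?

Let n6 be the unknown flow. Total out = 1699 + n6.
water balance: 1384.7 + 0.315·n6 = 0.652·(1699 + n6)
(0.315 − 0.652)·n6 = 0.652×1699 − 1384.7 = -276.94
n6 = -276.94 / -0.337 = 821.77 kg/s

821.8 kg/s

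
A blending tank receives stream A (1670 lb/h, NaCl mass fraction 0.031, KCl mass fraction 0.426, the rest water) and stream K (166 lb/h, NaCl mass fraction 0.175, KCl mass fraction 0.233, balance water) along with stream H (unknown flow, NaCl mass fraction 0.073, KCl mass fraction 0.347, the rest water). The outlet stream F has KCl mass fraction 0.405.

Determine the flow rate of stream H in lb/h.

112.4 lb/h

Let H be the unknown flow. Total out = 1836 + H.
KCl balance: 750.1 + 0.347·H = 0.405·(1836 + H)
(0.347 − 0.405)·H = 0.405×1836 − 750.1 = -6.518
H = -6.518 / -0.058 = 112.38 lb/h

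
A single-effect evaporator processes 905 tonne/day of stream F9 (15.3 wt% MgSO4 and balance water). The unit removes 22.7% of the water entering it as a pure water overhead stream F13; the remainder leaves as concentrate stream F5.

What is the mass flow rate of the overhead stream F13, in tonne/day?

174 tonne/day

water entering = 905×0.847 = 766.53 tonne/day; overhead removed = 0.227×766.53 = 174 tonne/day.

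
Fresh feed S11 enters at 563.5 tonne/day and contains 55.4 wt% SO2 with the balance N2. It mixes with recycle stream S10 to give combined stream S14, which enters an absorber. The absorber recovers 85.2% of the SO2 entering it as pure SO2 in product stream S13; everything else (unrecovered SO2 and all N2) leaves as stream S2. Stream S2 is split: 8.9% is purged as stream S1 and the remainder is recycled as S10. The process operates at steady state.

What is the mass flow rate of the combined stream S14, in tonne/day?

3185 tonne/day

N2 enters only via S11 and leaves only via the purge: 563.5×0.446 = 0.089×(N2 in S2), and the absorber passes all N2, so N2 in S14 = N2 in S2 = 2823.8 tonne/day.
SO2 in S14: m_A = 563.5×0.554 + (1−0.089)·(1−0.852)·m_A, so m_A = 312.18/0.8652 = 360.83 tonne/day.
S14 = 360.83 + 2823.8 = 3184.7 tonne/day.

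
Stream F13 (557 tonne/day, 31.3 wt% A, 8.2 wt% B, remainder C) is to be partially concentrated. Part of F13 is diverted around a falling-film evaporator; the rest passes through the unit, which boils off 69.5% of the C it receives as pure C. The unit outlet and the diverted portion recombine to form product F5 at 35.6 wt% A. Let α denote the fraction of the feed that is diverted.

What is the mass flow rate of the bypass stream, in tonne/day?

397 tonne/day

All 557×0.313 = 174.34 tonne/day of A reaches F5, so F5 = 174.34/0.356 = 489.72 tonne/day and vapour = 67.278 tonne/day.
The evaporator receives (1−α)·557 of feed at 0.605 C and removes 0.695 of that C:
0.695×0.605×(1−α)×557 = 67.278
(1−α) = 67.278/234.2 = 0.2873;  α = 0.7127.
Bypass flow = 0.7127×557 = 397 tonne/day.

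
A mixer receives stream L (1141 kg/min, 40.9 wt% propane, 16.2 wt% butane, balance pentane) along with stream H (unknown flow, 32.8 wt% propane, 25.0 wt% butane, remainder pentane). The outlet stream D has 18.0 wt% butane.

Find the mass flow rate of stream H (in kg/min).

293.4 kg/min

Let H be the unknown flow. Total out = 1141 + H.
butane balance: 184.84 + 0.250·H = 0.180·(1141 + H)
(0.250 − 0.180)·H = 0.180×1141 − 184.84 = 20.538
H = 20.538 / 0.070 = 293.4 kg/min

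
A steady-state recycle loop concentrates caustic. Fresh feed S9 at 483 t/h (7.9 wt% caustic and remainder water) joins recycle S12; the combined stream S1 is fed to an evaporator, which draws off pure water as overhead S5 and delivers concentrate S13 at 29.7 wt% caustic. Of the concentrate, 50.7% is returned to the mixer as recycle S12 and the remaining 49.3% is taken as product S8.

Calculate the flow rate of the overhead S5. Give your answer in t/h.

354.5 t/h

Overall caustic balance (none leaves overhead): caustic in fresh feed = caustic in product, i.e. 483×0.079 = (1−0.507)·S13·0.297.
S13 = 38.157/(0.297×0.493) = 260.6 t/h.
Recycle S12 = 0.507×260.6 = 132.12 t/h.
Combined feed S1 = 483 + 132.12 = 615.12 t/h.
Overhead S5 = S1 − S13 = 615.12 − 260.6 = 354.53 t/h.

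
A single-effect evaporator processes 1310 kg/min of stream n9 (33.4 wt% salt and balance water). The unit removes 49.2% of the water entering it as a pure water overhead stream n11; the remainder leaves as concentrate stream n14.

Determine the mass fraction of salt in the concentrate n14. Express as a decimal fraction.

salt is not removed: 1310×0.334 = 437.54 kg/min of salt enters n14.
water entering = 1310×0.666 = 872.46 kg/min; overhead removed = 0.492×872.46 = 429.25 kg/min.
Concentrate = 1310 − 429.25 = 880.75 kg/min.
Mass fraction = 437.54/880.75 = 0.4968.

0.4968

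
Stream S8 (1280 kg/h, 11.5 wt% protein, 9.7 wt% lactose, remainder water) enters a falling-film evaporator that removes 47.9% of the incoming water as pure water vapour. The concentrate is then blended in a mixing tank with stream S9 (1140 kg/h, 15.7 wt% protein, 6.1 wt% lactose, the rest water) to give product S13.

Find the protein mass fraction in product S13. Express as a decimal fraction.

Vapour removed = 0.479×0.788×1280 = 483.14 kg/h; concentrate = 796.86 kg/h.
protein reaching the mixer = 147.2 (from concentrate) + 1140×0.157 = 326.18 kg/h.
Product flow = 796.86 + 1140 = 1936.9 kg/h; protein fraction = 0.168.

0.168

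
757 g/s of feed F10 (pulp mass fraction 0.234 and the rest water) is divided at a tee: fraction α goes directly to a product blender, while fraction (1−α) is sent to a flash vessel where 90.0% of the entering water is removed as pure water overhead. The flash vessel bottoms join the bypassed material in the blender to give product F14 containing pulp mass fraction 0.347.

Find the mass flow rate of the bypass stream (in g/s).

399.4 g/s

All 757×0.234 = 177.14 g/s of pulp reaches F14, so F14 = 177.14/0.347 = 510.48 g/s and vapour = 246.52 g/s.
The evaporator receives (1−α)·757 of feed at 0.766 water and removes 0.900 of that water:
0.900×0.766×(1−α)×757 = 246.52
(1−α) = 246.52/521.88 = 0.4724;  α = 0.5276.
Bypass flow = 0.5276×757 = 399.42 g/s.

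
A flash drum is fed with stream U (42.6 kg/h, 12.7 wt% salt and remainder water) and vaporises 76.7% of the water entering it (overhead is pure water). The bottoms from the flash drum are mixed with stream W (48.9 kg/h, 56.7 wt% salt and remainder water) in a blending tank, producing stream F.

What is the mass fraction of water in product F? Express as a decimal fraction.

0.474

Vapour removed = 0.767×0.873×42.6 = 28.525 kg/h; concentrate = 14.075 kg/h.
water reaching the mixer = 8.6652 (from concentrate) + 48.9×0.433 = 29.839 kg/h.
Product flow = 14.075 + 48.9 = 62.975 kg/h; water fraction = 0.474.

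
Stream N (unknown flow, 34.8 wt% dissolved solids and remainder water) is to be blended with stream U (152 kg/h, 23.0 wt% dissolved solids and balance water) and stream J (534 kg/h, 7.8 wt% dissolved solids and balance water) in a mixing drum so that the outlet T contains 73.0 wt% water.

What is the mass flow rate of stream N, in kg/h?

Let N be the unknown flow. Total out = 686 + N.
water balance: 609.39 + 0.652·N = 0.730·(686 + N)
(0.652 − 0.730)·N = 0.730×686 − 609.39 = -108.61
N = -108.61 / -0.078 = 1392.4 kg/h

1392 kg/h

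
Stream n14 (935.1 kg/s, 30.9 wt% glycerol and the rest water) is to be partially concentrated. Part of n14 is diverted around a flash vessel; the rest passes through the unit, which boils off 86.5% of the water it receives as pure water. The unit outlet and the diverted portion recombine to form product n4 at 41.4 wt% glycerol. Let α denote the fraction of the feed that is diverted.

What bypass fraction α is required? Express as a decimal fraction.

0.576

All 935.1×0.309 = 288.95 kg/s of glycerol reaches n4, so n4 = 288.95/0.414 = 697.94 kg/s and vapour = 237.16 kg/s.
The evaporator receives (1−α)·935.1 of feed at 0.691 water and removes 0.865 of that water:
0.865×0.691×(1−α)×935.1 = 237.16
(1−α) = 237.16/558.92 = 0.4243;  α = 0.5757.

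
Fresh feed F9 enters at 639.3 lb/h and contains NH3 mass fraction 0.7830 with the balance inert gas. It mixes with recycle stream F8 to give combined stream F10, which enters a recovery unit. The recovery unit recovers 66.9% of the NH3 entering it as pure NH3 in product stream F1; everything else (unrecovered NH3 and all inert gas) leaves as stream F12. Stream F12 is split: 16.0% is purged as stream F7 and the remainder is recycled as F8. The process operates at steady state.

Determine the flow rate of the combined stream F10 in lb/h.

inert gas enters only via F9 and leaves only via the purge: 639.3×0.217 = 0.160×(inert gas in F12), and the recovery unit passes all inert gas, so inert gas in F10 = inert gas in F12 = 867.05 lb/h.
NH3 in F10: m_A = 639.3×0.783 + (1−0.160)·(1−0.669)·m_A, so m_A = 500.57/0.7220 = 693.35 lb/h.
F10 = 693.35 + 867.05 = 1560.4 lb/h.

1560 lb/h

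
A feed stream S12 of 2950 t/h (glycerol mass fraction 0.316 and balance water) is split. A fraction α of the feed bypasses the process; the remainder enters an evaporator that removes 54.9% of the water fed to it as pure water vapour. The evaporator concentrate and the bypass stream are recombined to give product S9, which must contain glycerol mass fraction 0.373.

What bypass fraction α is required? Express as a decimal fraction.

0.593

All 2950×0.316 = 932.2 t/h of glycerol reaches S9, so S9 = 932.2/0.373 = 2499.2 t/h and vapour = 450.8 t/h.
The evaporator receives (1−α)·2950 of feed at 0.684 water and removes 0.549 of that water:
0.549×0.684×(1−α)×2950 = 450.8
(1−α) = 450.8/1107.8 = 0.4069;  α = 0.5931.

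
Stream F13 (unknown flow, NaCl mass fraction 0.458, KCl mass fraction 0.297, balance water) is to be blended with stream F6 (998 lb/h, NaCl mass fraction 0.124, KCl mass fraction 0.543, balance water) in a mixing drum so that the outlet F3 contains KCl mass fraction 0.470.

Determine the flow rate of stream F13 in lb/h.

Let F13 be the unknown flow. Total out = 998 + F13.
KCl balance: 541.91 + 0.297·F13 = 0.470·(998 + F13)
(0.297 − 0.470)·F13 = 0.470×998 − 541.91 = -72.854
F13 = -72.854 / -0.173 = 421.12 lb/h

421.1 lb/h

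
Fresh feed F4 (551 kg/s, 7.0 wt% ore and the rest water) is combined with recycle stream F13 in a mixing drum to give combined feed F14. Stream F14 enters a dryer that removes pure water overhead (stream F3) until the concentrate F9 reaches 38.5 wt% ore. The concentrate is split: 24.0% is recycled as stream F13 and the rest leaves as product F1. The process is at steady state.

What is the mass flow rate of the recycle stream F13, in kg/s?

31.64 kg/s

Overall ore balance (none leaves overhead): ore in fresh feed = ore in product, i.e. 551×0.070 = (1−0.240)·F9·0.385.
F9 = 38.57/(0.385×0.760) = 131.82 kg/s.
Recycle F13 = 0.240×131.82 = 31.636 kg/s.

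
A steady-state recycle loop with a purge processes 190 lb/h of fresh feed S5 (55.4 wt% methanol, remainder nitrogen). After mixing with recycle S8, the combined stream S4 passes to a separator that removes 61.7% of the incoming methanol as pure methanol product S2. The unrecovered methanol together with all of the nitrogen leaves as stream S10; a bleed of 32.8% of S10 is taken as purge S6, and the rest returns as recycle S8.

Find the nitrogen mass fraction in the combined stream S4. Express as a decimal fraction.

0.6457

nitrogen enters only via S5 and leaves only via the purge: 190×0.446 = 0.328×(nitrogen in S10), and the separator passes all nitrogen, so nitrogen in S4 = nitrogen in S10 = 258.35 lb/h.
methanol in S4: m_A = 190×0.554 + (1−0.328)·(1−0.617)·m_A, so m_A = 105.26/0.7426 = 141.74 lb/h.
S4 = 141.74 + 258.35 = 400.09 lb/h.
nitrogen fraction in S4 = 258.35/400.09 = 0.6457.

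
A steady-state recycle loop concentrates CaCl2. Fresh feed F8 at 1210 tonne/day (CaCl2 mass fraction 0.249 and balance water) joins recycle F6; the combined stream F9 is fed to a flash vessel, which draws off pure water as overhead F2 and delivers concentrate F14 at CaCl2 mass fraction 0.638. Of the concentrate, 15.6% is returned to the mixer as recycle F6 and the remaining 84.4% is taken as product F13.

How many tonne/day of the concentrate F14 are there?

Overall CaCl2 balance (none leaves overhead): CaCl2 in fresh feed = CaCl2 in product, i.e. 1210×0.249 = (1−0.156)·F14·0.638.
F14 = 301.29/(0.638×0.844) = 559.53 tonne/day.

559.5 tonne/day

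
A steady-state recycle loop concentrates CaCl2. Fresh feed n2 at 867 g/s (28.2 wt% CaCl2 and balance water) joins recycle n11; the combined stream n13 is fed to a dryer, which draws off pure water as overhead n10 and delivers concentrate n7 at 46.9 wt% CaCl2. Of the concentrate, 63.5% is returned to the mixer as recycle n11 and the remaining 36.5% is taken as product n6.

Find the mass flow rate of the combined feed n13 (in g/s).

1774 g/s

Overall CaCl2 balance (none leaves overhead): CaCl2 in fresh feed = CaCl2 in product, i.e. 867×0.282 = (1−0.635)·n7·0.469.
n7 = 244.49/(0.469×0.365) = 1428.2 g/s.
Recycle n11 = 0.635×1428.2 = 906.94 g/s.
Combined feed n13 = 867 + 906.94 = 1773.9 g/s.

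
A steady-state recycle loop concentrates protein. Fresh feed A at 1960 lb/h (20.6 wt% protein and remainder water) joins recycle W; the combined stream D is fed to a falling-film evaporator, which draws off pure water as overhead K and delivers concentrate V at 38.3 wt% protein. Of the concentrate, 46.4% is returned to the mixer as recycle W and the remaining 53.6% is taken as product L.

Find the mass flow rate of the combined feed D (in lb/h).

Overall protein balance (none leaves overhead): protein in fresh feed = protein in product, i.e. 1960×0.206 = (1−0.464)·V·0.383.
V = 403.76/(0.383×0.536) = 1966.8 lb/h.
Recycle W = 0.464×1966.8 = 912.59 lb/h.
Combined feed D = 1960 + 912.59 = 2872.6 lb/h.

2873 lb/h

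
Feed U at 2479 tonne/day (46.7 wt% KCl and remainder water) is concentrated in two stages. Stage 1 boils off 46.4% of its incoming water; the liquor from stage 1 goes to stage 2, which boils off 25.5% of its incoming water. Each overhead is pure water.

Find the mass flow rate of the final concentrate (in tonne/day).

water in feed = 2479×0.533 = 1321.3 tonne/day.
After stage 1: water left = (1−0.464)×1321.3 = 708.22; stream total = 1865.9 tonne/day.
After stage 2: water left = (1−0.255)×708.22 = 527.62; final concentrate = 1685.3 tonne/day.

1685 tonne/day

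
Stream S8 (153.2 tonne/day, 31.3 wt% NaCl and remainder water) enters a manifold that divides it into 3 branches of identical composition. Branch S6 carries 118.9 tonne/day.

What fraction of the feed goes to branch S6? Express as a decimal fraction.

0.776

Fraction to S6 = 118.9/153.2 = 0.7761.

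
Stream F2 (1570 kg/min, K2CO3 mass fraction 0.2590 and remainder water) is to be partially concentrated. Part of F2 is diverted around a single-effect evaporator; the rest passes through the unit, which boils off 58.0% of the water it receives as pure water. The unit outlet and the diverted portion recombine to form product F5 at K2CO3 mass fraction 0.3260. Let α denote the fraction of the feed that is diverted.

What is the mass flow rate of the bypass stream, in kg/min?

All 1570×0.259 = 406.63 kg/min of K2CO3 reaches F5, so F5 = 406.63/0.326 = 1247.3 kg/min and vapour = 322.67 kg/min.
The evaporator receives (1−α)·1570 of feed at 0.741 water and removes 0.580 of that water:
0.580×0.741×(1−α)×1570 = 322.67
(1−α) = 322.67/674.75 = 0.4782;  α = 0.5218.
Bypass flow = 0.5218×1570 = 819.22 kg/min.

819.2 kg/min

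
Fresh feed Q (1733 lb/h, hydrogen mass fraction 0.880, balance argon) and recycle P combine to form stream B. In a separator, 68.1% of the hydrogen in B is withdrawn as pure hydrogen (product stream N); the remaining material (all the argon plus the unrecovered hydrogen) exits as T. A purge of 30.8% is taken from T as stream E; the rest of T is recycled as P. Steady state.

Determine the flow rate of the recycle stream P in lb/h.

argon enters only via Q and leaves only via the purge: 1733×0.120 = 0.308×(argon in T), and the separator passes all argon, so argon in B = argon in T = 675.19 lb/h.
hydrogen in B: m_A = 1733×0.880 + (1−0.308)·(1−0.681)·m_A, so m_A = 1525/0.7793 = 1957.1 lb/h.
T = (1−0.681)×1957.1 + 675.19 = 1299.5 lb/h.
Recycle P = (1−0.308)×1299.5 = 899.25 lb/h.

899.3 lb/h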